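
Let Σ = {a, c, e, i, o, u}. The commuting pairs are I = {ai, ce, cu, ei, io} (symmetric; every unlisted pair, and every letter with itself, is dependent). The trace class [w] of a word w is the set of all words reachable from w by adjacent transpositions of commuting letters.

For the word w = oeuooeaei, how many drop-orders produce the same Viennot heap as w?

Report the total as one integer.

6

drop 0:o onto floor
drop 1:e onto {0:o}
drop 2:u onto {1:e}
drop 3:o onto {2:u}
drop 4:o onto {3:o}
drop 5:e onto {4:o}
drop 6:a onto {5:e}
drop 7:e onto {6:a}
drop 8:i onto {2:u}
ground layer = {0:o}
drop-orders for the pieces not yet dropped (sum over which currently-grounded one goes next):
  1 to go: {7} 1  {8} 1
  2 to go: {6,7} 1  {7,8} 2
  3 to go: {5,6,7} 1  {6,7,8} 3
  4 to go: {4,5,6,7} 1  {5,6,7,8} 4
  5 to go: {3,4,5,6,7} 1  {4,5,6,7,8} 5
  6 to go: {3,4,5,6,7,8} 6
  7 to go: {2,3,4,5,6,7,8} 6
  if 0:o drops first: 6 orders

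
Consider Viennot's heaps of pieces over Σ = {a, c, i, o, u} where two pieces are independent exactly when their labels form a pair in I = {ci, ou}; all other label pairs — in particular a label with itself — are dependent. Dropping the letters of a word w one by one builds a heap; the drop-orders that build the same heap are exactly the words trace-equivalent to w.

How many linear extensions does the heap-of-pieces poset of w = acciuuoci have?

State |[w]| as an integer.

drop 0:a onto floor
drop 1:c onto {0:a}
drop 2:c onto {1:c}
drop 3:i onto {0:a}
drop 4:u onto {2:c, 3:i}
drop 5:u onto {4:u}
drop 6:o onto {2:c, 3:i}
drop 7:c onto {5:u, 6:o}
drop 8:i onto {5:u, 6:o}
ground layer = {0:a}
drop-orders for the pieces not yet dropped (sum over which currently-grounded one goes next):
  1 to go: {7} 1  {8} 1
  2 to go: {7,8} 2
  3 to go: {5,7,8} 2  {6,7,8} 2
  4 to go: {4,5,7,8} 2  {5,6,7,8} 4
  5 to go: {4,5,6,7,8} 6
  6 to go: {2,4,5,6,7,8} 6  {3,4,5,6,7,8} 6
  7 to go: {1,2,4,5,6,7,8} 6  {2,3,4,5,6,7,8} 12
  if 0:a drops first: 18 orders

18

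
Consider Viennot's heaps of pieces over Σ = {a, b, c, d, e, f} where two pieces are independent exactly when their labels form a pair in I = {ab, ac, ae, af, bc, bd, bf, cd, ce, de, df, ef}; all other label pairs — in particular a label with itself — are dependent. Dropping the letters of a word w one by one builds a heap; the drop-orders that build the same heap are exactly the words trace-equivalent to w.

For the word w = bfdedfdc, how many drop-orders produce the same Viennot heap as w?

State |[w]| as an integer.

560

drop 0:b onto floor
drop 1:f onto floor
drop 2:d onto floor
drop 3:e onto {0:b}
drop 4:d onto {2:d}
drop 5:f onto {1:f}
drop 6:d onto {4:d}
drop 7:c onto {5:f}
ground layer = {0:b, 1:f, 2:d}
drop-orders for the pieces not yet dropped (sum over which currently-grounded one goes next):
  1 to go: {3} 1  {6} 1  {7} 1
  2 to go: {0,3} 1  {3,6} 2  {3,7} 2  {4,6} 1  {5,7} 1  {6,7} 2
  3 to go: {0,3,6} 3  {0,3,7} 3  {1,5,7} 1  {2,4,6} 1  {3,4,6} 3  {3,5,7} 3  {3,6,7} 6  {4,6,7} 3  {5,6,7} 3
  4 to go: {0,3,4,6} 6  {0,3,5,7} 6  {0,3,6,7} 12  {1,3,5,7} 4  {1,5,6,7} 4  {2,3,4,6} 4  {2,4,6,7} 4  {3,4,6,7} 12  {3,5,6,7} 12  {4,5,6,7} 6
  5 to go: {0,1,3,5,7} 10  {0,2,3,4,6} 10  {0,3,4,6,7} 30  {0,3,5,6,7} 30  {1,3,5,6,7} 20  {1,4,5,6,7} 10  {2,3,4,6,7} 20  {2,4,5,6,7} 10  {3,4,5,6,7} 30
  6 to go: {0,1,3,5,6,7} 60  {0,2,3,4,6,7} 60  {0,3,4,5,6,7} 90  {1,2,4,5,6,7} 20  {1,3,4,5,6,7} 60  {2,3,4,5,6,7} 60
  if 0:b drops first: 140 orders
  if 1:f drops first: 210 orders
  if 2:d drops first: 210 orders
heap linearizations: 560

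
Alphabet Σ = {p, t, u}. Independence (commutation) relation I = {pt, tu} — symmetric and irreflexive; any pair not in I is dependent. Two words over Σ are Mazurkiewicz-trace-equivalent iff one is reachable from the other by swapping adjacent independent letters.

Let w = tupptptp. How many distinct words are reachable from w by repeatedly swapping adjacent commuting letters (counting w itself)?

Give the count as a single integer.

56

drop 0:t onto floor
drop 1:u onto floor
drop 2:p onto {1:u}
drop 3:p onto {2:p}
drop 4:t onto {0:t}
drop 5:p onto {3:p}
drop 6:t onto {4:t}
drop 7:p onto {5:p}
ground layer = {0:t, 1:u}
drop-orders for the pieces not yet dropped (sum over which currently-grounded one goes next):
  1 to go: {6} 1  {7} 1
  2 to go: {4,6} 1  {5,7} 1  {6,7} 2
  3 to go: {0,4,6} 1  {3,5,7} 1  {4,6,7} 3  {5,6,7} 3
  4 to go: {0,4,6,7} 4  {2,3,5,7} 1  {3,5,6,7} 4  {4,5,6,7} 6
  5 to go: {0,4,5,6,7} 10  {1,2,3,5,7} 1  {2,3,5,6,7} 5  {3,4,5,6,7} 10
  6 to go: {0,3,4,5,6,7} 20  {1,2,3,5,6,7} 6  {2,3,4,5,6,7} 15
  if 0:t drops first: 21 orders
  if 1:u drops first: 35 orders
heap linearizations: 56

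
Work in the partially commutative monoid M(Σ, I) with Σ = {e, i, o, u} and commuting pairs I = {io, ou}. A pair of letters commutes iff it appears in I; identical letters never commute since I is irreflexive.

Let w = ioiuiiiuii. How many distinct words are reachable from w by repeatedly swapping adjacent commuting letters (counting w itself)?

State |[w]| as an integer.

piece 0:i — minimal
piece 1:o — minimal
piece 2:i rests on {0:i}
piece 3:u rests on {2:i}
piece 4:i rests on {3:u}
piece 5:i rests on {4:i}
piece 6:i rests on {5:i}
piece 7:u rests on {6:i}
piece 8:i rests on {7:u}
piece 9:i rests on {8:i}
minimal pieces: {0:i, 1:o}
ways to finish when only these pieces remain (= sum over removing one remaining piece with nothing left below it):
  1 left: {1}→1  {9}→1
  2 left: {1,9}→2  {8,9}→1
  3 left: {1,8,9}→3  {7,8,9}→1
  4 left: {1,7,8,9}→4  {6,7,8,9}→1
  5 left: {1,6,7,8,9}→5  {5,6,7,8,9}→1
  6 left: {1,5,6,7,8,9}→6  {4,5,6,7,8,9}→1
  7 left: {1,4,5,6,7,8,9}→7  {3,4,5,6,7,8,9}→1
  8 left: {1,3,4,5,6,7,8,9}→8  {2,3,4,5,6,7,8,9}→1
  placing 0:i first → 9 extensions
  placing 1:o first → 1 extensions
total linear extensions = 10

10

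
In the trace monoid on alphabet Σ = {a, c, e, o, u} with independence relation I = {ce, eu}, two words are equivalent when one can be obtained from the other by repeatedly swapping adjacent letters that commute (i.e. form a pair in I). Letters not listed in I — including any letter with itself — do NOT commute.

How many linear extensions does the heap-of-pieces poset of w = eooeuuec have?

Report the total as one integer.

10

piece 0:e — minimal
piece 1:o rests on {0:e}
piece 2:o rests on {1:o}
piece 3:e rests on {2:o}
piece 4:u rests on {2:o}
piece 5:u rests on {4:u}
piece 6:e rests on {3:e}
piece 7:c rests on {5:u}
minimal pieces: {0:e}
ways to finish when only these pieces remain (= sum over removing one remaining piece with nothing left below it):
  1 left: {6}→1  {7}→1
  2 left: {3,6}→1  {5,7}→1  {6,7}→2
  3 left: {3,6,7}→3  {4,5,7}→1  {5,6,7}→3
  4 left: {3,5,6,7}→6  {4,5,6,7}→4
  5 left: {3,4,5,6,7}→10
  6 left: {2,3,4,5,6,7}→10
  placing 0:e first → 10 extensions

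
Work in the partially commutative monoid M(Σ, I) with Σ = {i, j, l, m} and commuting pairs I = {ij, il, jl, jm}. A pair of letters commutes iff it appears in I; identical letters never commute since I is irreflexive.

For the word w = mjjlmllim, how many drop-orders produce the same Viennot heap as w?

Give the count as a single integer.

0(m) covers ∅
1(j) covers ∅
2(j) covers 1:j
3(l) covers 0:m
4(m) covers 3:l
5(l) covers 4:m
6(l) covers 5:l
7(i) covers 4:m
8(m) covers 6:l, 7:i
floor of heap: 0:m, 1:j
completions by unplaced set U, small U first (add the entries for U minus each lowest piece of U):
  |U|=1: {2}:1  {8}:1
  |U|=2: {1,2}:1  {2,8}:2  {6,8}:1  {7,8}:1
  |U|=3: {1,2,8}:3  {2,6,8}:3  {2,7,8}:3  {5,6,8}:1  {6,7,8}:2
  |U|=4: {1,2,6,8}:6  {1,2,7,8}:6  {2,5,6,8}:4  {2,6,7,8}:8  {5,6,7,8}:3
  |U|=5: {1,2,5,6,8}:10  {1,2,6,7,8}:20  {2,5,6,7,8}:15  {4,5,6,7,8}:3
  |U|=6: {1,2,5,6,7,8}:45  {2,4,5,6,7,8}:18  {3,4,5,6,7,8}:3
  |U|=7: {0,3,4,5,6,7,8}:3  {1,2,4,5,6,7,8}:63  {2,3,4,5,6,7,8}:21
  start at 0(m): 84
  start at 1(j): 24
sum over floor = 108

108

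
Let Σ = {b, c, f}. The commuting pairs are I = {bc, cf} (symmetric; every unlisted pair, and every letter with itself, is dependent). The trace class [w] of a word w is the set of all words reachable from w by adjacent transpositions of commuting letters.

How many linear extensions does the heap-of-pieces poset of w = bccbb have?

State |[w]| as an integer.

10

piece 0:b — minimal
piece 1:c — minimal
piece 2:c rests on {1:c}
piece 3:b rests on {0:b}
piece 4:b rests on {3:b}
minimal pieces: {0:b, 1:c}
ways to finish when only these pieces remain (= sum over removing one remaining piece with nothing left below it):
  1 left: {2}→1  {4}→1
  2 left: {1,2}→1  {2,4}→2  {3,4}→1
  3 left: {0,3,4}→1  {1,2,4}→3  {2,3,4}→3
  placing 0:b first → 6 extensions
  placing 1:c first → 4 extensions
total linear extensions = 10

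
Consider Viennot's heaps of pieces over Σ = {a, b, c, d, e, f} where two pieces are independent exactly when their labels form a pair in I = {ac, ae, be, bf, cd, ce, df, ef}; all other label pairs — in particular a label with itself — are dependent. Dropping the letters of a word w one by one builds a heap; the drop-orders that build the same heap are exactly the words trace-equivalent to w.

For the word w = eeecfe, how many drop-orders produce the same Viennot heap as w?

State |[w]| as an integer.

piece 0:e — minimal
piece 1:e rests on {0:e}
piece 2:e rests on {1:e}
piece 3:c — minimal
piece 4:f rests on {3:c}
piece 5:e rests on {2:e}
minimal pieces: {0:e, 3:c}
ways to finish when only these pieces remain (= sum over removing one remaining piece with nothing left below it):
  1 left: {4}→1  {5}→1
  2 left: {2,5}→1  {3,4}→1  {4,5}→2
  3 left: {1,2,5}→1  {2,4,5}→3  {3,4,5}→3
  4 left: {0,1,2,5}→1  {1,2,4,5}→4  {2,3,4,5}→6
  placing 0:e first → 10 extensions
  placing 3:c first → 5 extensions
total linear extensions = 15

15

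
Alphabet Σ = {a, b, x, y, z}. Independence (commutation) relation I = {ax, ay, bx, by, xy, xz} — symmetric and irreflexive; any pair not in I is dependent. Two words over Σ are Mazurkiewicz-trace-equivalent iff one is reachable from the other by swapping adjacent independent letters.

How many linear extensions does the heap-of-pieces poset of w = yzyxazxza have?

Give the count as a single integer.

72

drop 0:y onto floor
drop 1:z onto {0:y}
drop 2:y onto {1:z}
drop 3:x onto floor
drop 4:a onto {1:z}
drop 5:z onto {2:y, 4:a}
drop 6:x onto {3:x}
drop 7:z onto {5:z}
drop 8:a onto {7:z}
ground layer = {0:y, 3:x}
drop-orders for the pieces not yet dropped (sum over which currently-grounded one goes next):
  1 to go: {6} 1  {8} 1
  2 to go: {3,6} 1  {6,8} 2  {7,8} 1
  3 to go: {3,6,8} 3  {5,7,8} 1  {6,7,8} 3
  4 to go: {2,5,7,8} 1  {3,6,7,8} 6  {4,5,7,8} 1  {5,6,7,8} 4
  5 to go: {2,4,5,7,8} 2  {2,5,6,7,8} 5  {3,5,6,7,8} 10  {4,5,6,7,8} 5
  6 to go: {1,2,4,5,7,8} 2  {2,3,5,6,7,8} 15  {2,4,5,6,7,8} 12  {3,4,5,6,7,8} 15
  7 to go: {0,1,2,4,5,7,8} 2  {1,2,4,5,6,7,8} 14  {2,3,4,5,6,7,8} 42
  if 0:y drops first: 56 orders
  if 3:x drops first: 16 orders
heap linearizations: 72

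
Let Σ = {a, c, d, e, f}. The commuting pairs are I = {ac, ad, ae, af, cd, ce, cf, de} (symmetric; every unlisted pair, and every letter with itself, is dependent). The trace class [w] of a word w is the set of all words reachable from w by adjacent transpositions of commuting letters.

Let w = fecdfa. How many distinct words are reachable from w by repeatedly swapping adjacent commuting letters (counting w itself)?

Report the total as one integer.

60

#0=f has no predecessor
#1=e depends on [0:f]
#2=c has no predecessor
#3=d depends on [0:f]
#4=f depends on [1:e, 3:d]
#5=a has no predecessor
sources: [0:f, 2:c, 5:a]
N(rest) = Σ N(rest − s) over sources s of rest; N(one piece) = 1:
  size 1 → [2]=1  [4]=1  [5]=1
  size 2 → [1,4]=1  [2,4]=2  [2,5]=2  [3,4]=1  [4,5]=2
  size 3 → [1,2,4]=3  [1,3,4]=2  [1,4,5]=3  [2,3,4]=3  [2,4,5]=6  [3,4,5]=3
  size 4 → [0,1,3,4]=2  [1,2,3,4]=8  [1,2,4,5]=12  [1,3,4,5]=8  [2,3,4,5]=12
  first=0(f) contributes 40
  first=2(c) contributes 10
  first=5(a) contributes 10
|[w]| = 60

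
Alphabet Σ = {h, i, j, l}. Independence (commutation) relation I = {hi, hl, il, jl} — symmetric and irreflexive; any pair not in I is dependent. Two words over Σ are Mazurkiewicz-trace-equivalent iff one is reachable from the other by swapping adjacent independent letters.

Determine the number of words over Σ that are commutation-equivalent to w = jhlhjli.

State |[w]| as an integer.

0(j) covers ∅
1(h) covers 0:j
2(l) covers ∅
3(h) covers 1:h
4(j) covers 3:h
5(l) covers 2:l
6(i) covers 4:j
floor of heap: 0:j, 2:l
completions by unplaced set U, small U first (add the entries for U minus each lowest piece of U):
  |U|=1: {5}:1  {6}:1
  |U|=2: {2,5}:1  {4,6}:1  {5,6}:2
  |U|=3: {2,5,6}:3  {3,4,6}:1  {4,5,6}:3
  |U|=4: {1,3,4,6}:1  {2,4,5,6}:6  {3,4,5,6}:4
  |U|=5: {0,1,3,4,6}:1  {1,3,4,5,6}:5  {2,3,4,5,6}:10
  start at 0(j): 15
  start at 2(l): 6
sum over floor = 21

21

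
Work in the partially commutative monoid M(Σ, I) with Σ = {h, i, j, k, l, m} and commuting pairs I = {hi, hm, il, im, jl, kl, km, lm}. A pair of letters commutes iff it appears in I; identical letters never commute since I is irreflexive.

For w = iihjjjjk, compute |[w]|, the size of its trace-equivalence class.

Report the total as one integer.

0(i) covers ∅
1(i) covers 0:i
2(h) covers ∅
3(j) covers 1:i, 2:h
4(j) covers 3:j
5(j) covers 4:j
6(j) covers 5:j
7(k) covers 6:j
floor of heap: 0:i, 2:h
completions by unplaced set U, small U first (add the entries for U minus each lowest piece of U):
  |U|=1: {7}:1
  |U|=2: {6,7}:1
  |U|=3: {5,6,7}:1
  |U|=4: {4,5,6,7}:1
  |U|=5: {3,4,5,6,7}:1
  |U|=6: {1,3,4,5,6,7}:1  {2,3,4,5,6,7}:1
  start at 0(i): 2
  start at 2(h): 1
sum over floor = 3

3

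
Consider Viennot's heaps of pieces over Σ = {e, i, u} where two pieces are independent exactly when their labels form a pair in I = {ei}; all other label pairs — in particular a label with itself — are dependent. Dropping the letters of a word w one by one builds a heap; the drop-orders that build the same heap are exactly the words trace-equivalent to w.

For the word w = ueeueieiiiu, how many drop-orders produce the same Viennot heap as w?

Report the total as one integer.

15

0(u) covers ∅
1(e) covers 0:u
2(e) covers 1:e
3(u) covers 2:e
4(e) covers 3:u
5(i) covers 3:u
6(e) covers 4:e
7(i) covers 5:i
8(i) covers 7:i
9(i) covers 8:i
10(u) covers 6:e, 9:i
floor of heap: 0:u
completions by unplaced set U, small U first (add the entries for U minus each lowest piece of U):
  |U|=1: {10}:1
  |U|=2: {6,10}:1  {9,10}:1
  |U|=3: {4,6,10}:1  {6,9,10}:2  {8,9,10}:1
  |U|=4: {4,6,9,10}:3  {6,8,9,10}:3  {7,8,9,10}:1
  |U|=5: {4,6,8,9,10}:6  {5,7,8,9,10}:1  {6,7,8,9,10}:4
  |U|=6: {4,6,7,8,9,10}:10  {5,6,7,8,9,10}:5
  |U|=7: {4,5,6,7,8,9,10}:15
  |U|=8: {3,4,5,6,7,8,9,10}:15
  |U|=9: {2,3,4,5,6,7,8,9,10}:15
  start at 0(u): 15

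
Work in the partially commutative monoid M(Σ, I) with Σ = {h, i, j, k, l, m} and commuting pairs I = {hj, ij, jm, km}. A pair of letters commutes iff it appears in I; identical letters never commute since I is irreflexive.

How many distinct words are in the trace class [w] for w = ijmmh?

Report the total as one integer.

5

drop 0:i onto floor
drop 1:j onto floor
drop 2:m onto {0:i}
drop 3:m onto {2:m}
drop 4:h onto {3:m}
ground layer = {0:i, 1:j}
drop-orders for the pieces not yet dropped (sum over which currently-grounded one goes next):
  1 to go: {1} 1  {4} 1
  2 to go: {1,4} 2  {3,4} 1
  3 to go: {1,3,4} 3  {2,3,4} 1
  if 0:i drops first: 4 orders
  if 1:j drops first: 1 orders
heap linearizations: 5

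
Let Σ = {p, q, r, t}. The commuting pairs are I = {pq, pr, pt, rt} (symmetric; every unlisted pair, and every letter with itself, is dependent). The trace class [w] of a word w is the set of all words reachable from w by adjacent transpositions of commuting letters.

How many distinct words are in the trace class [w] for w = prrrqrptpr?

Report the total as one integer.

360

drop 0:p onto floor
drop 1:r onto floor
drop 2:r onto {1:r}
drop 3:r onto {2:r}
drop 4:q onto {3:r}
drop 5:r onto {4:q}
drop 6:p onto {0:p}
drop 7:t onto {4:q}
drop 8:p onto {6:p}
drop 9:r onto {5:r}
ground layer = {0:p, 1:r}
drop-orders for the pieces not yet dropped (sum over which currently-grounded one goes next):
  1 to go: {7} 1  {8} 1  {9} 1
  2 to go: {5,9} 1  {6,8} 1  {7,8} 2  {7,9} 2  {8,9} 2
  3 to go: {0,6,8} 1  {5,7,9} 3  {5,8,9} 3  {6,7,8} 3  {6,8,9} 3  {7,8,9} 6
  4 to go: {0,6,7,8} 4  {0,6,8,9} 4  {4,5,7,9} 3  {5,6,8,9} 6  {5,7,8,9} 12  {6,7,8,9} 12
  5 to go: {0,5,6,8,9} 10  {0,6,7,8,9} 20  {3,4,5,7,9} 3  {4,5,7,8,9} 15  {5,6,7,8,9} 30
  6 to go: {0,5,6,7,8,9} 60  {2,3,4,5,7,9} 3  {3,4,5,7,8,9} 18  {4,5,6,7,8,9} 45
  7 to go: {0,4,5,6,7,8,9} 105  {1,2,3,4,5,7,9} 3  {2,3,4,5,7,8,9} 21  {3,4,5,6,7,8,9} 63
  8 to go: {0,3,4,5,6,7,8,9} 168  {1,2,3,4,5,7,8,9} 24  {2,3,4,5,6,7,8,9} 84
  if 0:p drops first: 108 orders
  if 1:r drops first: 252 orders
heap linearizations: 360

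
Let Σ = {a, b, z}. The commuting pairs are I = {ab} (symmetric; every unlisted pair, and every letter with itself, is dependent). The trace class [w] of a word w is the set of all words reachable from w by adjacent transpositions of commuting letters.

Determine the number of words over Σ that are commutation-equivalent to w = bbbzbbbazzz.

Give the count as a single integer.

4

0(b) covers ∅
1(b) covers 0:b
2(b) covers 1:b
3(z) covers 2:b
4(b) covers 3:z
5(b) covers 4:b
6(b) covers 5:b
7(a) covers 3:z
8(z) covers 6:b, 7:a
9(z) covers 8:z
10(z) covers 9:z
floor of heap: 0:b
completions by unplaced set U, small U first (add the entries for U minus each lowest piece of U):
  |U|=1: {10}:1
  |U|=2: {9,10}:1
  |U|=3: {8,9,10}:1
  |U|=4: {6,8,9,10}:1  {7,8,9,10}:1
  |U|=5: {5,6,8,9,10}:1  {6,7,8,9,10}:2
  |U|=6: {4,5,6,8,9,10}:1  {5,6,7,8,9,10}:3
  |U|=7: {4,5,6,7,8,9,10}:4
  |U|=8: {3,4,5,6,7,8,9,10}:4
  |U|=9: {2,3,4,5,6,7,8,9,10}:4
  start at 0(b): 4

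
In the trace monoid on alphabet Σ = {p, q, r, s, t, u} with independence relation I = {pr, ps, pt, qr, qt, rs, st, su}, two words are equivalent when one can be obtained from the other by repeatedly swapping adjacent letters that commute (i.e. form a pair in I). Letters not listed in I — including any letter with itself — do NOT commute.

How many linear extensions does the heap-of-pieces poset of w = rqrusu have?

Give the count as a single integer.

12

0(r) covers ∅
1(q) covers ∅
2(r) covers 0:r
3(u) covers 1:q, 2:r
4(s) covers 1:q
5(u) covers 3:u
floor of heap: 0:r, 1:q
completions by unplaced set U, small U first (add the entries for U minus each lowest piece of U):
  |U|=1: {4}:1  {5}:1
  |U|=2: {3,5}:1  {4,5}:2
  |U|=3: {2,3,5}:1  {3,4,5}:3
  |U|=4: {0,2,3,5}:1  {1,3,4,5}:3  {2,3,4,5}:4
  start at 0(r): 7
  start at 1(q): 5
sum over floor = 12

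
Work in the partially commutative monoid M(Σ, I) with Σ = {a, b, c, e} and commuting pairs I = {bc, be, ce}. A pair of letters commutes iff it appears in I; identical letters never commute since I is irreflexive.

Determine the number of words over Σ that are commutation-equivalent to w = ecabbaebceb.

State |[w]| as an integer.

#0=e has no predecessor
#1=c has no predecessor
#2=a depends on [0:e, 1:c]
#3=b depends on [2:a]
#4=b depends on [3:b]
#5=a depends on [4:b]
#6=e depends on [5:a]
#7=b depends on [5:a]
#8=c depends on [5:a]
#9=e depends on [6:e]
#10=b depends on [7:b]
sources: [0:e, 1:c]
N(rest) = Σ N(rest − s) over sources s of rest; N(one piece) = 1:
  size 1 → [8]=1  [9]=1  [10]=1
  size 2 → [6,9]=1  [7,10]=1  [8,9]=2  [8,10]=2  [9,10]=2
  size 3 → [6,8,9]=3  [6,9,10]=3  [7,8,10]=3  [7,9,10]=3  [8,9,10]=6
  size 4 → [6,7,9,10]=6  [6,8,9,10]=12  [7,8,9,10]=12
  size 5 → [6,7,8,9,10]=30
  size 6 → [5,6,7,8,9,10]=30
  size 7 → [4,5,6,7,8,9,10]=30
  size 8 → [3,4,5,6,7,8,9,10]=30
  size 9 → [2,3,4,5,6,7,8,9,10]=30
  first=0(e) contributes 30
  first=1(c) contributes 30
|[w]| = 60

60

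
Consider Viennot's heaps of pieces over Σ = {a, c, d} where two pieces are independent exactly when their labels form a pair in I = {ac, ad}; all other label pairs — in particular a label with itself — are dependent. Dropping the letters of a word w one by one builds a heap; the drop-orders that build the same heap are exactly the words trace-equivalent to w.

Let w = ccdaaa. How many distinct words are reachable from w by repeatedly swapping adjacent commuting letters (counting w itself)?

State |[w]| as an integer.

0(c) covers ∅
1(c) covers 0:c
2(d) covers 1:c
3(a) covers ∅
4(a) covers 3:a
5(a) covers 4:a
floor of heap: 0:c, 3:a
completions by unplaced set U, small U first (add the entries for U minus each lowest piece of U):
  |U|=1: {2}:1  {5}:1
  |U|=2: {1,2}:1  {2,5}:2  {4,5}:1
  |U|=3: {0,1,2}:1  {1,2,5}:3  {2,4,5}:3  {3,4,5}:1
  |U|=4: {0,1,2,5}:4  {1,2,4,5}:6  {2,3,4,5}:4
  start at 0(c): 10
  start at 3(a): 10
sum over floor = 20

20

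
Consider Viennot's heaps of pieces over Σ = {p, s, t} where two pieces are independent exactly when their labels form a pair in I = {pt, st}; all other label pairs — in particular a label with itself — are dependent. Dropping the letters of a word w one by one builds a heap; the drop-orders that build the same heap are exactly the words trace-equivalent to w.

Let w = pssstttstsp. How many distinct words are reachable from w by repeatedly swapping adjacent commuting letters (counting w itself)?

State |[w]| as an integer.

drop 0:p onto floor
drop 1:s onto {0:p}
drop 2:s onto {1:s}
drop 3:s onto {2:s}
drop 4:t onto floor
drop 5:t onto {4:t}
drop 6:t onto {5:t}
drop 7:s onto {3:s}
drop 8:t onto {6:t}
drop 9:s onto {7:s}
drop 10:p onto {9:s}
ground layer = {0:p, 4:t}
drop-orders for the pieces not yet dropped (sum over which currently-grounded one goes next):
  1 to go: {8} 1  {10} 1
  2 to go: {6,8} 1  {8,10} 2  {9,10} 1
  3 to go: {5,6,8} 1  {6,8,10} 3  {7,9,10} 1  {8,9,10} 3
  4 to go: {3,7,9,10} 1  {4,5,6,8} 1  {5,6,8,10} 4  {6,8,9,10} 6  {7,8,9,10} 4
  5 to go: {2,3,7,9,10} 1  {3,7,8,9,10} 5  {4,5,6,8,10} 5  {5,6,8,9,10} 10  {6,7,8,9,10} 10
  6 to go: {1,2,3,7,9,10} 1  {2,3,7,8,9,10} 6  {3,6,7,8,9,10} 15  {4,5,6,8,9,10} 15  {5,6,7,8,9,10} 20
  7 to go: {0,1,2,3,7,9,10} 1  {1,2,3,7,8,9,10} 7  {2,3,6,7,8,9,10} 21  {3,5,6,7,8,9,10} 35  {4,5,6,7,8,9,10} 35
  8 to go: {0,1,2,3,7,8,9,10} 8  {1,2,3,6,7,8,9,10} 28  {2,3,5,6,7,8,9,10} 56  {3,4,5,6,7,8,9,10} 70
  9 to go: {0,1,2,3,6,7,8,9,10} 36  {1,2,3,5,6,7,8,9,10} 84  {2,3,4,5,6,7,8,9,10} 126
  if 0:p drops first: 210 orders
  if 4:t drops first: 120 orders
heap linearizations: 330

330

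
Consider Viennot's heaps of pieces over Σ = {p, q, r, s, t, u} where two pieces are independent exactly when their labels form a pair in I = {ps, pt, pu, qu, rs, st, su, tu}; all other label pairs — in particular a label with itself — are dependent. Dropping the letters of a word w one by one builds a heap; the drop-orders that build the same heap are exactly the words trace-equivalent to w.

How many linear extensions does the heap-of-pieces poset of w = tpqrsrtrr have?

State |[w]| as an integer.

piece 0:t — minimal
piece 1:p — minimal
piece 2:q rests on {0:t, 1:p}
piece 3:r rests on {2:q}
piece 4:s rests on {2:q}
piece 5:r rests on {3:r}
piece 6:t rests on {5:r}
piece 7:r rests on {6:t}
piece 8:r rests on {7:r}
minimal pieces: {0:t, 1:p}
ways to finish when only these pieces remain (= sum over removing one remaining piece with nothing left below it):
  1 left: {4}→1  {8}→1
  2 left: {4,8}→2  {7,8}→1
  3 left: {4,7,8}→3  {6,7,8}→1
  4 left: {4,6,7,8}→4  {5,6,7,8}→1
  5 left: {3,5,6,7,8}→1  {4,5,6,7,8}→5
  6 left: {3,4,5,6,7,8}→6
  7 left: {2,3,4,5,6,7,8}→6
  placing 0:t first → 6 extensions
  placing 1:p first → 6 extensions
total linear extensions = 12

12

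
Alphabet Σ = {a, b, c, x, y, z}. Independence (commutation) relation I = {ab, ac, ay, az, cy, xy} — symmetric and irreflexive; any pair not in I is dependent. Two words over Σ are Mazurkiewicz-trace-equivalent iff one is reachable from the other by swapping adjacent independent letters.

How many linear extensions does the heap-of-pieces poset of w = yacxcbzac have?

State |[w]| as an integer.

54

piece 0:y — minimal
piece 1:a — minimal
piece 2:c — minimal
piece 3:x rests on {1:a, 2:c}
piece 4:c rests on {3:x}
piece 5:b rests on {0:y, 4:c}
piece 6:z rests on {5:b}
piece 7:a rests on {3:x}
piece 8:c rests on {6:z}
minimal pieces: {0:y, 1:a, 2:c}
ways to finish when only these pieces remain (= sum over removing one remaining piece with nothing left below it):
  1 left: {7}→1  {8}→1
  2 left: {6,8}→1  {7,8}→2
  3 left: {5,6,8}→1  {6,7,8}→3
  4 left: {0,5,6,8}→1  {4,5,6,8}→1  {5,6,7,8}→4
  5 left: {0,4,5,6,8}→2  {0,5,6,7,8}→5  {4,5,6,7,8}→5
  6 left: {0,4,5,6,7,8}→12  {3,4,5,6,7,8}→5
  7 left: {0,3,4,5,6,7,8}→17  {1,3,4,5,6,7,8}→5  {2,3,4,5,6,7,8}→5
  placing 0:y first → 10 extensions
  placing 1:a first → 22 extensions
  placing 2:c first → 22 extensions
total linear extensions = 54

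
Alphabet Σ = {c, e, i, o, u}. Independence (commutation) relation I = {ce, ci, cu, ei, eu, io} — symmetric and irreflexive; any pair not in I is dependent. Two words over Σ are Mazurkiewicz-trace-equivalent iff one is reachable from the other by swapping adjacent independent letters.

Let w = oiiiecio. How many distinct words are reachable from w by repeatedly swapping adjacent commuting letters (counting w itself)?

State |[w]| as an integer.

#0=o has no predecessor
#1=i has no predecessor
#2=i depends on [1:i]
#3=i depends on [2:i]
#4=e depends on [0:o]
#5=c depends on [0:o]
#6=i depends on [3:i]
#7=o depends on [4:e, 5:c]
sources: [0:o, 1:i]
N(rest) = Σ N(rest − s) over sources s of rest; N(one piece) = 1:
  size 1 → [6]=1  [7]=1
  size 2 → [3,6]=1  [4,7]=1  [5,7]=1  [6,7]=2
  size 3 → [2,3,6]=1  [3,6,7]=3  [4,5,7]=2  [4,6,7]=3  [5,6,7]=3
  size 4 → [0,4,5,7]=2  [1,2,3,6]=1  [2,3,6,7]=4  [3,4,6,7]=6  [3,5,6,7]=6  [4,5,6,7]=8
  size 5 → [0,4,5,6,7]=10  [1,2,3,6,7]=5  [2,3,4,6,7]=10  [2,3,5,6,7]=10  [3,4,5,6,7]=20
  size 6 → [0,3,4,5,6,7]=30  [1,2,3,4,6,7]=15  [1,2,3,5,6,7]=15  [2,3,4,5,6,7]=40
  first=0(o) contributes 70
  first=1(i) contributes 70
|[w]| = 140

140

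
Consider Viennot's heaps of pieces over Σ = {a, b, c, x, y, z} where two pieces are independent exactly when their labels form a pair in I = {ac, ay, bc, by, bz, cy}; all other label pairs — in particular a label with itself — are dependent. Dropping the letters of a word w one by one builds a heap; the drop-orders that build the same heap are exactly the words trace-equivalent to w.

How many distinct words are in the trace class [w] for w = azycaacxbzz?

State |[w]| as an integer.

90

piece 0:a — minimal
piece 1:z rests on {0:a}
piece 2:y rests on {1:z}
piece 3:c rests on {1:z}
piece 4:a rests on {1:z}
piece 5:a rests on {4:a}
piece 6:c rests on {3:c}
piece 7:x rests on {2:y, 5:a, 6:c}
piece 8:b rests on {7:x}
piece 9:z rests on {7:x}
piece 10:z rests on {9:z}
minimal pieces: {0:a}
ways to finish when only these pieces remain (= sum over removing one remaining piece with nothing left below it):
  1 left: {8}→1  {10}→1
  2 left: {8,10}→2  {9,10}→1
  3 left: {8,9,10}→3
  4 left: {7,8,9,10}→3
  5 left: {2,7,8,9,10}→3  {5,7,8,9,10}→3  {6,7,8,9,10}→3
  6 left: {2,5,7,8,9,10}→6  {2,6,7,8,9,10}→6  {3,6,7,8,9,10}→3  {4,5,7,8,9,10}→3  {5,6,7,8,9,10}→6
  7 left: {2,3,6,7,8,9,10}→9  {2,4,5,7,8,9,10}→9  {2,5,6,7,8,9,10}→18  {3,5,6,7,8,9,10}→9  {4,5,6,7,8,9,10}→9
  8 left: {2,3,5,6,7,8,9,10}→36  {2,4,5,6,7,8,9,10}→36  {3,4,5,6,7,8,9,10}→18
  9 left: {2,3,4,5,6,7,8,9,10}→90
  placing 0:a first → 90 extensions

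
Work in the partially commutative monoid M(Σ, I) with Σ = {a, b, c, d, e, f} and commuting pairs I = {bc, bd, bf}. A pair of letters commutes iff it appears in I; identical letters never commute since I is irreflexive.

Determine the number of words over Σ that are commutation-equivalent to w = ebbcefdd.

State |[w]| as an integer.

piece 0:e — minimal
piece 1:b rests on {0:e}
piece 2:b rests on {1:b}
piece 3:c rests on {0:e}
piece 4:e rests on {2:b, 3:c}
piece 5:f rests on {4:e}
piece 6:d rests on {5:f}
piece 7:d rests on {6:d}
minimal pieces: {0:e}
ways to finish when only these pieces remain (= sum over removing one remaining piece with nothing left below it):
  1 left: {7}→1
  2 left: {6,7}→1
  3 left: {5,6,7}→1
  4 left: {4,5,6,7}→1
  5 left: {2,4,5,6,7}→1  {3,4,5,6,7}→1
  6 left: {1,2,4,5,6,7}→1  {2,3,4,5,6,7}→2
  placing 0:e first → 3 extensions

3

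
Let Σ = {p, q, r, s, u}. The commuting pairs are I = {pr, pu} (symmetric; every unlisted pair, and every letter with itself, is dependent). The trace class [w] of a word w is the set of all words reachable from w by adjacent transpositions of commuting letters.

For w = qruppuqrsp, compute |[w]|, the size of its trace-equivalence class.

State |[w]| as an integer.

10

piece 0:q — minimal
piece 1:r rests on {0:q}
piece 2:u rests on {1:r}
piece 3:p rests on {0:q}
piece 4:p rests on {3:p}
piece 5:u rests on {2:u}
piece 6:q rests on {4:p, 5:u}
piece 7:r rests on {6:q}
piece 8:s rests on {7:r}
piece 9:p rests on {8:s}
minimal pieces: {0:q}
ways to finish when only these pieces remain (= sum over removing one remaining piece with nothing left below it):
  1 left: {9}→1
  2 left: {8,9}→1
  3 left: {7,8,9}→1
  4 left: {6,7,8,9}→1
  5 left: {4,6,7,8,9}→1  {5,6,7,8,9}→1
  6 left: {2,5,6,7,8,9}→1  {3,4,6,7,8,9}→1  {4,5,6,7,8,9}→2
  7 left: {1,2,5,6,7,8,9}→1  {2,4,5,6,7,8,9}→3  {3,4,5,6,7,8,9}→3
  8 left: {1,2,4,5,6,7,8,9}→4  {2,3,4,5,6,7,8,9}→6
  placing 0:q first → 10 extensions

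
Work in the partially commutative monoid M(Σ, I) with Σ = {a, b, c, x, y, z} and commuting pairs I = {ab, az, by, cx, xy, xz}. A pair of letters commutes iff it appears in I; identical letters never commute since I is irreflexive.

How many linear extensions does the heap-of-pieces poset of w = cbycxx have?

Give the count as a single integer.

0(c) covers ∅
1(b) covers 0:c
2(y) covers 0:c
3(c) covers 1:b, 2:y
4(x) covers 1:b
5(x) covers 4:x
floor of heap: 0:c
completions by unplaced set U, small U first (add the entries for U minus each lowest piece of U):
  |U|=1: {3}:1  {5}:1
  |U|=2: {2,3}:1  {3,5}:2  {4,5}:1
  |U|=3: {2,3,5}:3  {3,4,5}:3
  |U|=4: {1,3,4,5}:3  {2,3,4,5}:6
  start at 0(c): 9

9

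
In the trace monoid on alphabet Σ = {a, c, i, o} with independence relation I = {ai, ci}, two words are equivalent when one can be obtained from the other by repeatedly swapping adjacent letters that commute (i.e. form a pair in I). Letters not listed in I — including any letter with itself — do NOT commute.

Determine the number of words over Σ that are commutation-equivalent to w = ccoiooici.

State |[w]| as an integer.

0(c) covers ∅
1(c) covers 0:c
2(o) covers 1:c
3(i) covers 2:o
4(o) covers 3:i
5(o) covers 4:o
6(i) covers 5:o
7(c) covers 5:o
8(i) covers 6:i
floor of heap: 0:c
completions by unplaced set U, small U first (add the entries for U minus each lowest piece of U):
  |U|=1: {7}:1  {8}:1
  |U|=2: {6,8}:1  {7,8}:2
  |U|=3: {6,7,8}:3
  |U|=4: {5,6,7,8}:3
  |U|=5: {4,5,6,7,8}:3
  |U|=6: {3,4,5,6,7,8}:3
  |U|=7: {2,3,4,5,6,7,8}:3
  start at 0(c): 3

3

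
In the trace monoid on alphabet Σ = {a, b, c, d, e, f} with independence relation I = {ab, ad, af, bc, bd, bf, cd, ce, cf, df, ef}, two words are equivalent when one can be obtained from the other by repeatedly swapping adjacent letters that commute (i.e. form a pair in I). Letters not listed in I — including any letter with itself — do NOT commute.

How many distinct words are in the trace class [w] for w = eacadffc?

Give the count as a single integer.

140

0(e) covers ∅
1(a) covers 0:e
2(c) covers 1:a
3(a) covers 2:c
4(d) covers 0:e
5(f) covers ∅
6(f) covers 5:f
7(c) covers 3:a
floor of heap: 0:e, 5:f
completions by unplaced set U, small U first (add the entries for U minus each lowest piece of U):
  |U|=1: {4}:1  {6}:1  {7}:1
  |U|=2: {3,7}:1  {4,6}:2  {4,7}:2  {5,6}:1  {6,7}:2
  |U|=3: {2,3,7}:1  {3,4,7}:3  {3,6,7}:3  {4,5,6}:3  {4,6,7}:6  {5,6,7}:3
  |U|=4: {1,2,3,7}:1  {2,3,4,7}:4  {2,3,6,7}:4  {3,4,6,7}:12  {3,5,6,7}:6  {4,5,6,7}:12
  |U|=5: {1,2,3,4,7}:5  {1,2,3,6,7}:5  {2,3,4,6,7}:20  {2,3,5,6,7}:10  {3,4,5,6,7}:30
  |U|=6: {0,1,2,3,4,7}:5  {1,2,3,4,6,7}:30  {1,2,3,5,6,7}:15  {2,3,4,5,6,7}:60
  start at 0(e): 105
  start at 5(f): 35
sum over floor = 140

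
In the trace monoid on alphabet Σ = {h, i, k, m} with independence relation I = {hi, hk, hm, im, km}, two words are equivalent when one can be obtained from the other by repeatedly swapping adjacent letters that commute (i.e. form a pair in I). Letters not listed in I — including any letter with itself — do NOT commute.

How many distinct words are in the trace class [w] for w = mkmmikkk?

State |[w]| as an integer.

56

0(m) covers ∅
1(k) covers ∅
2(m) covers 0:m
3(m) covers 2:m
4(i) covers 1:k
5(k) covers 4:i
6(k) covers 5:k
7(k) covers 6:k
floor of heap: 0:m, 1:k
completions by unplaced set U, small U first (add the entries for U minus each lowest piece of U):
  |U|=1: {3}:1  {7}:1
  |U|=2: {2,3}:1  {3,7}:2  {6,7}:1
  |U|=3: {0,2,3}:1  {2,3,7}:3  {3,6,7}:3  {5,6,7}:1
  |U|=4: {0,2,3,7}:4  {2,3,6,7}:6  {3,5,6,7}:4  {4,5,6,7}:1
  |U|=5: {0,2,3,6,7}:10  {1,4,5,6,7}:1  {2,3,5,6,7}:10  {3,4,5,6,7}:5
  |U|=6: {0,2,3,5,6,7}:20  {1,3,4,5,6,7}:6  {2,3,4,5,6,7}:15
  start at 0(m): 21
  start at 1(k): 35
sum over floor = 56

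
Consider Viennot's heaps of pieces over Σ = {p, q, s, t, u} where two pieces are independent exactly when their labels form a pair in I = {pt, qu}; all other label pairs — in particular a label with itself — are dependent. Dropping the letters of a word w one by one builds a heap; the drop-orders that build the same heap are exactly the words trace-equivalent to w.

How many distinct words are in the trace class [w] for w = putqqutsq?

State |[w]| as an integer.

piece 0:p — minimal
piece 1:u rests on {0:p}
piece 2:t rests on {1:u}
piece 3:q rests on {2:t}
piece 4:q rests on {3:q}
piece 5:u rests on {2:t}
piece 6:t rests on {4:q, 5:u}
piece 7:s rests on {6:t}
piece 8:q rests on {7:s}
minimal pieces: {0:p}
ways to finish when only these pieces remain (= sum over removing one remaining piece with nothing left below it):
  1 left: {8}→1
  2 left: {7,8}→1
  3 left: {6,7,8}→1
  4 left: {4,6,7,8}→1  {5,6,7,8}→1
  5 left: {3,4,6,7,8}→1  {4,5,6,7,8}→2
  6 left: {3,4,5,6,7,8}→3
  7 left: {2,3,4,5,6,7,8}→3
  placing 0:p first → 3 extensions

3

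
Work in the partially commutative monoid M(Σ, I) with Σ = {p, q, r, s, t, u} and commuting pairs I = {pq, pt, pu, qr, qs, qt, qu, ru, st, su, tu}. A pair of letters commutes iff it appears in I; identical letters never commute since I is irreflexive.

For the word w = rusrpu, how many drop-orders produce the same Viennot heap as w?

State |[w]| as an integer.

0(r) covers ∅
1(u) covers ∅
2(s) covers 0:r
3(r) covers 2:s
4(p) covers 3:r
5(u) covers 1:u
floor of heap: 0:r, 1:u
completions by unplaced set U, small U first (add the entries for U minus each lowest piece of U):
  |U|=1: {4}:1  {5}:1
  |U|=2: {1,5}:1  {3,4}:1  {4,5}:2
  |U|=3: {1,4,5}:3  {2,3,4}:1  {3,4,5}:3
  |U|=4: {0,2,3,4}:1  {1,3,4,5}:6  {2,3,4,5}:4
  start at 0(r): 10
  start at 1(u): 5
sum over floor = 15

15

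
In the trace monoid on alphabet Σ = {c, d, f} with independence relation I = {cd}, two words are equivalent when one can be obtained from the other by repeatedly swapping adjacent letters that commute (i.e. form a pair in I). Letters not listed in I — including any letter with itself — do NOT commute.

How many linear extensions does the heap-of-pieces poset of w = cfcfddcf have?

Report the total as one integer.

drop 0:c onto floor
drop 1:f onto {0:c}
drop 2:c onto {1:f}
drop 3:f onto {2:c}
drop 4:d onto {3:f}
drop 5:d onto {4:d}
drop 6:c onto {3:f}
drop 7:f onto {5:d, 6:c}
ground layer = {0:c}
drop-orders for the pieces not yet dropped (sum over which currently-grounded one goes next):
  1 to go: {7} 1
  2 to go: {5,7} 1  {6,7} 1
  3 to go: {4,5,7} 1  {5,6,7} 2
  4 to go: {4,5,6,7} 3
  5 to go: {3,4,5,6,7} 3
  6 to go: {2,3,4,5,6,7} 3
  if 0:c drops first: 3 orders

3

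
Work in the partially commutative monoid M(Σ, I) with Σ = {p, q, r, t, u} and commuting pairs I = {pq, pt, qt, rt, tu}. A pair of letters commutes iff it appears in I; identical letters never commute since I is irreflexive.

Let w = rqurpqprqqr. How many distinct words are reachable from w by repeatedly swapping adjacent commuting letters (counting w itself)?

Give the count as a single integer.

3

drop 0:r onto floor
drop 1:q onto {0:r}
drop 2:u onto {1:q}
drop 3:r onto {2:u}
drop 4:p onto {3:r}
drop 5:q onto {3:r}
drop 6:p onto {4:p}
drop 7:r onto {5:q, 6:p}
drop 8:q onto {7:r}
drop 9:q onto {8:q}
drop 10:r onto {9:q}
ground layer = {0:r}
drop-orders for the pieces not yet dropped (sum over which currently-grounded one goes next):
  1 to go: {10} 1
  2 to go: {9,10} 1
  3 to go: {8,9,10} 1
  4 to go: {7,8,9,10} 1
  5 to go: {5,7,8,9,10} 1  {6,7,8,9,10} 1
  6 to go: {4,6,7,8,9,10} 1  {5,6,7,8,9,10} 2
  7 to go: {4,5,6,7,8,9,10} 3
  8 to go: {3,4,5,6,7,8,9,10} 3
  9 to go: {2,3,4,5,6,7,8,9,10} 3
  if 0:r drops first: 3 orders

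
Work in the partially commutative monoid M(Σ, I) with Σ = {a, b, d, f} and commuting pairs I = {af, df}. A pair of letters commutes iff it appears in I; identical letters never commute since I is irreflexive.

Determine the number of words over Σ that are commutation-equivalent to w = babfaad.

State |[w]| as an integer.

4

0(b) covers ∅
1(a) covers 0:b
2(b) covers 1:a
3(f) covers 2:b
4(a) covers 2:b
5(a) covers 4:a
6(d) covers 5:a
floor of heap: 0:b
completions by unplaced set U, small U first (add the entries for U minus each lowest piece of U):
  |U|=1: {3}:1  {6}:1
  |U|=2: {3,6}:2  {5,6}:1
  |U|=3: {3,5,6}:3  {4,5,6}:1
  |U|=4: {3,4,5,6}:4
  |U|=5: {2,3,4,5,6}:4
  start at 0(b): 4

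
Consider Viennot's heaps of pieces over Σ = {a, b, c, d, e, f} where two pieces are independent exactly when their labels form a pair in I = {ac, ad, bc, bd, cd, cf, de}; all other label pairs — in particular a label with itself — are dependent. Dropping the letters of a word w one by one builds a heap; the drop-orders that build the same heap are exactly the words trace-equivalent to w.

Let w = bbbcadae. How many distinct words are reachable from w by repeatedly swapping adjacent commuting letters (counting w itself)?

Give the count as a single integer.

48

piece 0:b — minimal
piece 1:b rests on {0:b}
piece 2:b rests on {1:b}
piece 3:c — minimal
piece 4:a rests on {2:b}
piece 5:d — minimal
piece 6:a rests on {4:a}
piece 7:e rests on {3:c, 6:a}
minimal pieces: {0:b, 3:c, 5:d}
ways to finish when only these pieces remain (= sum over removing one remaining piece with nothing left below it):
  1 left: {5}→1  {7}→1
  2 left: {3,7}→1  {5,7}→2  {6,7}→1
  3 left: {3,5,7}→3  {3,6,7}→2  {4,6,7}→1  {5,6,7}→3
  4 left: {2,4,6,7}→1  {3,4,6,7}→3  {3,5,6,7}→8  {4,5,6,7}→4
  5 left: {1,2,4,6,7}→1  {2,3,4,6,7}→4  {2,4,5,6,7}→5  {3,4,5,6,7}→15
  6 left: {0,1,2,4,6,7}→1  {1,2,3,4,6,7}→5  {1,2,4,5,6,7}→6  {2,3,4,5,6,7}→24
  placing 0:b first → 35 extensions
  placing 3:c first → 7 extensions
  placing 5:d first → 6 extensions
total linear extensions = 48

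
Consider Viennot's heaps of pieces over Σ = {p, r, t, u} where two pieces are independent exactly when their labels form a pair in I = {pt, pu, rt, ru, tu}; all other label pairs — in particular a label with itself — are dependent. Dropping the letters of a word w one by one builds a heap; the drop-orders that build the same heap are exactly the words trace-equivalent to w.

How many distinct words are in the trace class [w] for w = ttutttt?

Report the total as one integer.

#0=t has no predecessor
#1=t depends on [0:t]
#2=u has no predecessor
#3=t depends on [1:t]
#4=t depends on [3:t]
#5=t depends on [4:t]
#6=t depends on [5:t]
sources: [0:t, 2:u]
N(rest) = Σ N(rest − s) over sources s of rest; N(one piece) = 1:
  size 1 → [2]=1  [6]=1
  size 2 → [2,6]=2  [5,6]=1
  size 3 → [2,5,6]=3  [4,5,6]=1
  size 4 → [2,4,5,6]=4  [3,4,5,6]=1
  size 5 → [1,3,4,5,6]=1  [2,3,4,5,6]=5
  first=0(t) contributes 6
  first=2(u) contributes 1
|[w]| = 7

7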